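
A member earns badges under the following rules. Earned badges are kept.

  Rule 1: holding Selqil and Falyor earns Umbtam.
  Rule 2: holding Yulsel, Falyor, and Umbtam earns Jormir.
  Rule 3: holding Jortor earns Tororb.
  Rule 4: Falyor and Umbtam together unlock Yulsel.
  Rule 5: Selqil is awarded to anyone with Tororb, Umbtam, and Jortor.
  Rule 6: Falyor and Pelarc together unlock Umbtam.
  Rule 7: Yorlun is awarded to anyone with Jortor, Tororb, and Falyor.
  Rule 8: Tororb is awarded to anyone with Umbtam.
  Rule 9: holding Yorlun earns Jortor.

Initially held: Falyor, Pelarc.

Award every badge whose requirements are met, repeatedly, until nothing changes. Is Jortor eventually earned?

No

Jortor would need Yorlun (Rule 9), but Yorlun is never earned.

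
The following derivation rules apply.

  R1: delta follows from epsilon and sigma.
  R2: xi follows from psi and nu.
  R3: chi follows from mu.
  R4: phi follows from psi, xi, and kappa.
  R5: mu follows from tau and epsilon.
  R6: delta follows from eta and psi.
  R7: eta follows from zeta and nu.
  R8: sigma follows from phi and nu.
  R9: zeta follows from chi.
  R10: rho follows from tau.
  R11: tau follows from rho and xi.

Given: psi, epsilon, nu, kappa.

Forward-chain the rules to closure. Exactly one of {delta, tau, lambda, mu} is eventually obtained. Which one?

From psi and nu, R2 gives xi.
psi, xi, and kappa hold, so phi follows (R4).
phi and nu hold, so sigma follows (R8).
epsilon and sigma hold, so delta follows (R1).
No rule produces lambda, and it is not given. tau would need rho and xi (R11), but rho is never established. mu would need tau and epsilon (R5), but tau is never established.

delta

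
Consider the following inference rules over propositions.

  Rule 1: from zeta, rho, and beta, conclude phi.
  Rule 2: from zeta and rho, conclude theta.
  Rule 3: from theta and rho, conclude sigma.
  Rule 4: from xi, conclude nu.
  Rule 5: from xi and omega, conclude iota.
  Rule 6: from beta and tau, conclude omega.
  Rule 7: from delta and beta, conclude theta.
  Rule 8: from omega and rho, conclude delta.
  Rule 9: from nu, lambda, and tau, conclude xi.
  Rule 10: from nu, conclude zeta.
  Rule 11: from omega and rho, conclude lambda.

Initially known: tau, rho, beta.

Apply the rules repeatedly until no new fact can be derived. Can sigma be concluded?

Yes

From beta and tau, Rule 6 gives omega.
From omega and rho, Rule 8 gives delta.
From delta and beta, Rule 7 gives theta.
From theta and rho, Rule 3 gives sigma.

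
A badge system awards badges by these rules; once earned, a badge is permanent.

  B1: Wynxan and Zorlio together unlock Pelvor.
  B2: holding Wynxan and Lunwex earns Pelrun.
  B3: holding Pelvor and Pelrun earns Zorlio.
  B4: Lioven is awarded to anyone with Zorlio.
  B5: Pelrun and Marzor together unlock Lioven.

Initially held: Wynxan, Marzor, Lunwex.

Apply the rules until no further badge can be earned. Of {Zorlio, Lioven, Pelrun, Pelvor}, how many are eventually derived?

With Wynxan and Lunwex, Pelrun is earned (B2).
With Pelrun and Marzor, Lioven is earned (B5).
Zorlio would need Pelvor and Pelrun (B3), but Pelvor is never earned.
Lioven: reached.
Pelrun: reached.
Pelvor would need Wynxan and Zorlio (B1), but Zorlio is never earned.
Reached: Lioven and Pelrun — 2 of the 4.

2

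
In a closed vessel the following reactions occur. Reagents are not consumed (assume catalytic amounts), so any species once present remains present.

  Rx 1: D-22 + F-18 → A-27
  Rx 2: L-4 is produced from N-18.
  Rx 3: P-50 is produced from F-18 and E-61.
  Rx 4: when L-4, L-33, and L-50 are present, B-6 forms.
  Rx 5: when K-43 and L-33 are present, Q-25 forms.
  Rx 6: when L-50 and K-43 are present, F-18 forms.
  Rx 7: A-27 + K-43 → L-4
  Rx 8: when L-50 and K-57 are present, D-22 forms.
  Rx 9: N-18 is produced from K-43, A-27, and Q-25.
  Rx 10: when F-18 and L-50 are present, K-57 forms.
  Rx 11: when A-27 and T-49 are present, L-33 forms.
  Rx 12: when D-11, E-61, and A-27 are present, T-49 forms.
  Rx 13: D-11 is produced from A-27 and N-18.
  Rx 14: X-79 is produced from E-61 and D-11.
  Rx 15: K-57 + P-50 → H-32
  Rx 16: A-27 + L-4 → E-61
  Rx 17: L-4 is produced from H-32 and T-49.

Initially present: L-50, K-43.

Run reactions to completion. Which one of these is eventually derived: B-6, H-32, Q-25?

L-50 and K-43 present → F-18 forms (Rx 6).
F-18 and L-50 present → K-57 forms (Rx 10).
L-50 and K-57 present → D-22 forms (Rx 8).
D-22 and F-18 present → A-27 forms (Rx 1).
A-27 and K-43 present → L-4 forms (Rx 7).
A-27 and L-4 present → E-61 forms (Rx 16).
F-18 and E-61 present → P-50 forms (Rx 3).
K-57 and P-50 present → H-32 forms (Rx 15).
B-6 would need L-4, L-33, and L-50 (Rx 4), but L-33 never forms. Q-25 would need K-43 and L-33 (Rx 5), but L-33 never forms.

H-32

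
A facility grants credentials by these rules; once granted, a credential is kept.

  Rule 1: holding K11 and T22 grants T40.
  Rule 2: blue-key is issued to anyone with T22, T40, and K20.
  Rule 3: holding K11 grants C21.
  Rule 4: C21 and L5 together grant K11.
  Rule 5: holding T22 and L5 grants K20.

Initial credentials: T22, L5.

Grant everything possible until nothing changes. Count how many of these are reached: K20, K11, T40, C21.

1

Holding T22 and L5 grants K20 (Rule 5).
K20: reached.
K11 would need C21 and L5 (Rule 4), but C21 is never granted.
T40 would need K11 and T22 (Rule 1), but K11 is never granted.
C21 would need K11 (Rule 3), but K11 is never granted.
Reached: K20 — 1 of the 4.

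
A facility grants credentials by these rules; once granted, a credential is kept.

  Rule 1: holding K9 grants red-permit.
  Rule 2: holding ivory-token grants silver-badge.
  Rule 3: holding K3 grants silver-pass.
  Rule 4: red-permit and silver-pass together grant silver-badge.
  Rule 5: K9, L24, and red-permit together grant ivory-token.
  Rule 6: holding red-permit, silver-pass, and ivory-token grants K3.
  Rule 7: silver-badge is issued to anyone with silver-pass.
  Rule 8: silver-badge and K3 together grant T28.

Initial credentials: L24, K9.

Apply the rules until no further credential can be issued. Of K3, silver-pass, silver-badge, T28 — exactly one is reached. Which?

Holding K9 grants red-permit (Rule 1).
Holding K9, L24, and red-permit grants ivory-token (Rule 5).
Holding ivory-token grants silver-badge (Rule 2).
T28 would need silver-badge and K3 (Rule 8), but K3 is never granted. silver-pass would need K3 (Rule 3), but K3 is never granted. K3 would need red-permit, silver-pass, and ivory-token (Rule 6), but silver-pass is never granted.

silver-badge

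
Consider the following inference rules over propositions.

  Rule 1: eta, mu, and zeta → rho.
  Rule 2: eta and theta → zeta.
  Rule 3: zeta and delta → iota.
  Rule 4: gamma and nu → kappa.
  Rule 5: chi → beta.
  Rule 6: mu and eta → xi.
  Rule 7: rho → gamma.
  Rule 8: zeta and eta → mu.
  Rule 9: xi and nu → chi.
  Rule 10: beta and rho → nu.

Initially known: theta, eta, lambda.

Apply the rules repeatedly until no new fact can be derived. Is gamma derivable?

Yes

From eta and theta, Rule 2 gives zeta.
zeta and eta hold, so mu follows (Rule 8).
From eta, mu, and zeta, Rule 1 gives rho.
rho holds, so gamma follows (Rule 7).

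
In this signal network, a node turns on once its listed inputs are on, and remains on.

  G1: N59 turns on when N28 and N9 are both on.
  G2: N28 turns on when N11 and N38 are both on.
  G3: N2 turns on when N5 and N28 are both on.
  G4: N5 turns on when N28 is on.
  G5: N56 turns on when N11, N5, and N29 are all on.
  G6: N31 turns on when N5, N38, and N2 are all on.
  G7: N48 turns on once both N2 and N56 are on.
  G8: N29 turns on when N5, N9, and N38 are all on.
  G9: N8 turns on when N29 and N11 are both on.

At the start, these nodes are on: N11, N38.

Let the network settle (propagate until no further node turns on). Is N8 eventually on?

No

N8 would need N29 and N11 (G9), but N29 never turns on.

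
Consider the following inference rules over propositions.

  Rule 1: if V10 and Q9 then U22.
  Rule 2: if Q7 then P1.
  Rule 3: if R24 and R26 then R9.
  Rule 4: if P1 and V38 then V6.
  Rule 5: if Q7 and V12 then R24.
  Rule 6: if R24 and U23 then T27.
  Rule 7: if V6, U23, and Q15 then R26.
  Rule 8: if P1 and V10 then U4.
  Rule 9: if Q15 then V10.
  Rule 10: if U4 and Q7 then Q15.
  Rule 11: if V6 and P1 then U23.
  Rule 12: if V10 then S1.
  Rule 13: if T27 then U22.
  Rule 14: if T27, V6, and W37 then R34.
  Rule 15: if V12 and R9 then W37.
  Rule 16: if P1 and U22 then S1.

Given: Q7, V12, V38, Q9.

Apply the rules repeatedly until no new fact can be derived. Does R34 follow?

No

R34 would need T27, V6, and W37 (Rule 14), but W37 is never established.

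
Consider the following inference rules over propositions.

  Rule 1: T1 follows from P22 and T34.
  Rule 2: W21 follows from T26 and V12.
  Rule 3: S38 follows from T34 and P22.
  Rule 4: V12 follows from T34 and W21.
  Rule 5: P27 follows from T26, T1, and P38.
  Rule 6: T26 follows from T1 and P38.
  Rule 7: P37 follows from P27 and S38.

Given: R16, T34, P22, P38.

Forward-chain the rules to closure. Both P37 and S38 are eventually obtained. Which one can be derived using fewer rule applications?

S38

S38: T34 and P22 hold, so S38 follows (Rule 3). [1 rule application]
P37: P22 and T34 hold, so T1 follows (Rule 1). From T34 and P22, Rule 3 gives S38. From T1 and P38, Rule 6 gives T26. T26, T1, and P38 hold, so P27 follows (Rule 5). From P27 and S38, Rule 7 gives P37. [5 rule applications]
S38 needs fewer.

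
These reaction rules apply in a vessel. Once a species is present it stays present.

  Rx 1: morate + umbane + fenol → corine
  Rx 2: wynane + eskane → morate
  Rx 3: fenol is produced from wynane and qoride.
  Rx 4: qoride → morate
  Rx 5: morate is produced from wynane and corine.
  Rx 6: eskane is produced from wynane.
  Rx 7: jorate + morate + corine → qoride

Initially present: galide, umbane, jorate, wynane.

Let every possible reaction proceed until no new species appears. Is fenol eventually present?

No

fenol would need wynane and qoride (Rx 3), but qoride never forms.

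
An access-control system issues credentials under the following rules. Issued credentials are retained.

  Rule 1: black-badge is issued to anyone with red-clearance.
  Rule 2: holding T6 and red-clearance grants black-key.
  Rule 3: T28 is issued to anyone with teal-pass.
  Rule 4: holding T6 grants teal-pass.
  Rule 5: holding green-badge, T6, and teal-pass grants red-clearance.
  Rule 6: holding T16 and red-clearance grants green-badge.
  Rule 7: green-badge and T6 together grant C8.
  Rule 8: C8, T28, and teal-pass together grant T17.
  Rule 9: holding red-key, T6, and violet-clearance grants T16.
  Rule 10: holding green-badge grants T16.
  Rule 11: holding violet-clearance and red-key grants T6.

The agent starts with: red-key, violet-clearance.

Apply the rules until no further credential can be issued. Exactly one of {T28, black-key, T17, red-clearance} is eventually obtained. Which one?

Holding violet-clearance and red-key grants T6 (Rule 11).
Holding T6 grants teal-pass (Rule 4).
Holding teal-pass grants T28 (Rule 3).
red-clearance would need green-badge, T6, and teal-pass (Rule 5), but green-badge is never granted. black-key would need T6 and red-clearance (Rule 2), but red-clearance is never granted. T17 would need C8, T28, and teal-pass (Rule 8), but C8 is never granted.

T28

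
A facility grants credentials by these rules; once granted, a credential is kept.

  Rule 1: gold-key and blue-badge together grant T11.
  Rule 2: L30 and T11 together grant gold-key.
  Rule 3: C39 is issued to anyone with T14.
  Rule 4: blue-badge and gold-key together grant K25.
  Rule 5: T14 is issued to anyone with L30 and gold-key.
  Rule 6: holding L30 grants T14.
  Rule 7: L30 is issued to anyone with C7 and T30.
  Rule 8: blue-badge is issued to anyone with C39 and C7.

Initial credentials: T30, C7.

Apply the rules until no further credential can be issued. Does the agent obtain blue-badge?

Yes

Holding C7 and T30 grants L30 (Rule 7).
Holding L30 grants T14 (Rule 6).
Holding T14 grants C39 (Rule 3).
Holding C39 and C7 grants blue-badge (Rule 8).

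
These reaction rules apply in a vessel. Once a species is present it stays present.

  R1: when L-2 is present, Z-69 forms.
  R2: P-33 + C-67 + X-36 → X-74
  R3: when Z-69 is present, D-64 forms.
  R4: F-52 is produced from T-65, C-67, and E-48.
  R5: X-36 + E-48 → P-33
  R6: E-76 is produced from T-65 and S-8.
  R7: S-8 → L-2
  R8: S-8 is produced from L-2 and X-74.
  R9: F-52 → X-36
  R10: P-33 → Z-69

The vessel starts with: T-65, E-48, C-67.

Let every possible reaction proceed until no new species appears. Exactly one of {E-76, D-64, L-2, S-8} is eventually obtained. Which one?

D-64

T-65, C-67, and E-48 present → F-52 forms (R4).
F-52 present → X-36 forms (R9).
X-36 and E-48 present → P-33 forms (R5).
P-33 present → Z-69 forms (R10).
Z-69 present → D-64 forms (R3).
S-8 would need L-2 and X-74 (R8), but L-2 never forms. L-2 would need S-8 (R7), but S-8 never forms. E-76 would need T-65 and S-8 (R6), but S-8 never forms.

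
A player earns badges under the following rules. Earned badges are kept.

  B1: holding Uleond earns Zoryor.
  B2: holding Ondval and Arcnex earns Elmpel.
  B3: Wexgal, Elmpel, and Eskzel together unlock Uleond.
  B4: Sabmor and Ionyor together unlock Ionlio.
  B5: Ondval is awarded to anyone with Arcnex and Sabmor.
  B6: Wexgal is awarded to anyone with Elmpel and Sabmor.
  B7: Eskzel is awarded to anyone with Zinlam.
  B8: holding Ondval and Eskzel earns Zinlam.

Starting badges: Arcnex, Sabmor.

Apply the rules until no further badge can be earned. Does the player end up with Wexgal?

Yes

With Arcnex and Sabmor, Ondval is earned (B5).
With Ondval and Arcnex, Elmpel is earned (B2).
With Elmpel and Sabmor, Wexgal is earned (B6).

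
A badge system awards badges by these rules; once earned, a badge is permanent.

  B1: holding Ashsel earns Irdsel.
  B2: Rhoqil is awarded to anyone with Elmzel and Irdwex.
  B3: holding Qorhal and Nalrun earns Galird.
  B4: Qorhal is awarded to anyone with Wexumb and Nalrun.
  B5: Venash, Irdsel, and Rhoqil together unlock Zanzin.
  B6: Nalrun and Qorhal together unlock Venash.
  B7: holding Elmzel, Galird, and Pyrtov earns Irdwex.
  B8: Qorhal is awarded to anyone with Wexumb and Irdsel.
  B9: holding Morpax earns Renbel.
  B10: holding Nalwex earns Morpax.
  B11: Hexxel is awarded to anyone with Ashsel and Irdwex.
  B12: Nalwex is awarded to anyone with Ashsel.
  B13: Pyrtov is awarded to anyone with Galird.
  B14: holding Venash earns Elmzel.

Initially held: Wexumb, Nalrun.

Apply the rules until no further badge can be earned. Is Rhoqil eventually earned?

With Wexumb and Nalrun, Qorhal is earned (B4).
With Nalrun and Qorhal, Venash is earned (B6).
With Qorhal and Nalrun, Galird is earned (B3).
With Galird, Pyrtov is earned (B13).
With Venash, Elmzel is earned (B14).
With Elmzel, Galird, and Pyrtov, Irdwex is earned (B7).
With Elmzel and Irdwex, Rhoqil is earned (B2).

Yes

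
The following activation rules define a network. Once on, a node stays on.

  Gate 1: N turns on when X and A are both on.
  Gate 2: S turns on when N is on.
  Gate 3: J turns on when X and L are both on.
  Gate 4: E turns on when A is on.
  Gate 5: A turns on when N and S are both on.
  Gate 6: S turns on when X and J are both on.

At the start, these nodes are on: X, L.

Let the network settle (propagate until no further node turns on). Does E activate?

No

E would need A (Gate 4), but A never turns on.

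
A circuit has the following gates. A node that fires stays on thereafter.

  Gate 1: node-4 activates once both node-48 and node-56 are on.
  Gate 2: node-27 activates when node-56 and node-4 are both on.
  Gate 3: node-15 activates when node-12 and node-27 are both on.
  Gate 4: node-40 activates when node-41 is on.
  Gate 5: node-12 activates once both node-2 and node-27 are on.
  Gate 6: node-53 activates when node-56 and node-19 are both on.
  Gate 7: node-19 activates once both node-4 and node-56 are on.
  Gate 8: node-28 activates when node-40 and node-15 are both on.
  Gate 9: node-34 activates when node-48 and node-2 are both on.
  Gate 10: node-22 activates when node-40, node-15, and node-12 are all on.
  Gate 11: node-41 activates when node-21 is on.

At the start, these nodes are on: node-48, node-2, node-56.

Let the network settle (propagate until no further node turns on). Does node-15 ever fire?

Yes

Gate 1: node-48 and node-56 on → node-4 on.
Gate 2: node-56 and node-4 on → node-27 on.
node-2 and node-27 are on, so node-12 activates (Gate 5).
Gate 3: node-12 and node-27 on → node-15 on.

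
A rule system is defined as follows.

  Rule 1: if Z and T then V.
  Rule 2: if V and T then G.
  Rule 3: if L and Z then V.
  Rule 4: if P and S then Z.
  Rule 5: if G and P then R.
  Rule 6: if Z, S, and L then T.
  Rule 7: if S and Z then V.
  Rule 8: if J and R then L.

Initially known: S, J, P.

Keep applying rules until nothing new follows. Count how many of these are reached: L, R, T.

0

L would need J and R (Rule 8), but R is never established.
R would need G and P (Rule 5), but G is never established.
T would need Z, S, and L (Rule 6), but L is never established.
None of the 3 are reached.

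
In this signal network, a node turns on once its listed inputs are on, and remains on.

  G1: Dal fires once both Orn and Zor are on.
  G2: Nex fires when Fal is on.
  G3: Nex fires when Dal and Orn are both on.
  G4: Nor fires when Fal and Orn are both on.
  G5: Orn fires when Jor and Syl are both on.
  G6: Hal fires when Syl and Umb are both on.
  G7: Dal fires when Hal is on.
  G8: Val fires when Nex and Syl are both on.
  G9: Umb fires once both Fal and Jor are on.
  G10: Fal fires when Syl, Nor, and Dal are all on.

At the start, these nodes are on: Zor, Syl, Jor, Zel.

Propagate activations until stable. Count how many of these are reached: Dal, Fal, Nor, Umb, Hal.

G5: Jor and Syl on → Orn on.
Orn and Zor are on, so Dal fires (G1).
Dal: reached.
Fal would need Syl, Nor, and Dal (G10), but Nor never turns on.
Nor would need Fal and Orn (G4), but Fal never turns on.
Umb would need Fal and Jor (G9), but Fal never turns on.
Hal would need Syl and Umb (G6), but Umb never turns on.
Reached: Dal — 1 of the 5.

1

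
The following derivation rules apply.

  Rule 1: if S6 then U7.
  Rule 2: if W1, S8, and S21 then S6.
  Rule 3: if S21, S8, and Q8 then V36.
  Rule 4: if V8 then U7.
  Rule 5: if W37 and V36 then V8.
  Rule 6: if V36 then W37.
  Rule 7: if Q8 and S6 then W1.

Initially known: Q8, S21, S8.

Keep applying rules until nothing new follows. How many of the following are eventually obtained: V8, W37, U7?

S21, S8, and Q8 hold, so V36 follows (Rule 3).
From V36, Rule 6 gives W37.
W37 and V36 hold, so V8 follows (Rule 5).
V8 holds, so U7 follows (Rule 4).
V8: reached.
W37: reached.
U7: reached.
All 3 are reached.

3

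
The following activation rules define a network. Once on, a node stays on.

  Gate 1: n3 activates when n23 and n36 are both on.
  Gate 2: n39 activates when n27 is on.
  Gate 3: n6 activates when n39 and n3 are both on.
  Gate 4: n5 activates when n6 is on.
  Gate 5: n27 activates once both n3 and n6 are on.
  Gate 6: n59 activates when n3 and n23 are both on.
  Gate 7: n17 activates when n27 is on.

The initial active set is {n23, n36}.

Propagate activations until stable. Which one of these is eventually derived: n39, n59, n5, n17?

n59

n23 and n36 are on, so n3 activates (Gate 1).
n3 and n23 are on, so n59 activates (Gate 6).
n39 would need n27 (Gate 2), but n27 never turns on. n17 would need n27 (Gate 7), but n27 never turns on. n5 would need n6 (Gate 4), but n6 never turns on.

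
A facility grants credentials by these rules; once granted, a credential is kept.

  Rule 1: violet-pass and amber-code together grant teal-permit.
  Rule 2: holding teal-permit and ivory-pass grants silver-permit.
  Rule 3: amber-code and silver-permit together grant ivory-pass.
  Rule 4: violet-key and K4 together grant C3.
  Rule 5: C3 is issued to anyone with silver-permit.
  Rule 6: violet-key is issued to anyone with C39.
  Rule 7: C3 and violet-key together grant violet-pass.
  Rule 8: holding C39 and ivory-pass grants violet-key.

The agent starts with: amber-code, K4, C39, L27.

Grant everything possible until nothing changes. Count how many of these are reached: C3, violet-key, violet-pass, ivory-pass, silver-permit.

3

Holding C39 grants violet-key (Rule 6).
Holding violet-key and K4 grants C3 (Rule 4).
Holding C3 and violet-key grants violet-pass (Rule 7).
C3: reached.
violet-key: reached.
violet-pass: reached.
ivory-pass would need amber-code and silver-permit (Rule 3), but silver-permit is never granted.
silver-permit would need teal-permit and ivory-pass (Rule 2), but ivory-pass is never granted.
Reached: C3, violet-key, and violet-pass — 3 of the 5.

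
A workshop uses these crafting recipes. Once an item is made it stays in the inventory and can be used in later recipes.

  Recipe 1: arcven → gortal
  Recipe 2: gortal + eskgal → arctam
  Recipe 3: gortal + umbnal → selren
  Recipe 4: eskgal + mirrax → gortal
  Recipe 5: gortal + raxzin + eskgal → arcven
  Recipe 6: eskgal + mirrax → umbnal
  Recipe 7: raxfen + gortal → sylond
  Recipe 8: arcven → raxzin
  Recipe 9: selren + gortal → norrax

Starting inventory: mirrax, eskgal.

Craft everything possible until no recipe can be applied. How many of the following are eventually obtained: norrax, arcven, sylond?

1

Using Recipe 6, eskgal and mirrax make umbnal.
Using Recipe 4, eskgal and mirrax make gortal.
gortal + umbnal → selren (Recipe 3).
selren + gortal → norrax (Recipe 9).
norrax: reached.
arcven would need gortal, raxzin, and eskgal (Recipe 5), but raxzin is never obtained.
sylond would need raxfen and gortal (Recipe 7), but raxfen is never obtained.
Reached: norrax — 1 of the 3.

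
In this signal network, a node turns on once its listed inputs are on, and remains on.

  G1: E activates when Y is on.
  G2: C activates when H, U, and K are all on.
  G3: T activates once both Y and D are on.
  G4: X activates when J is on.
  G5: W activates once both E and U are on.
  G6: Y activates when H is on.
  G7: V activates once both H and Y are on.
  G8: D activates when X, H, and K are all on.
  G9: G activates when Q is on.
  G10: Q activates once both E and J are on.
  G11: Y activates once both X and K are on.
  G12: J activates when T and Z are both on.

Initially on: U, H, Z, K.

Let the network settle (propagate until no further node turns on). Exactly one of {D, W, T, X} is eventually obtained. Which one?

H is on, so Y activates (G6).
Y is on, so E activates (G1).
G5: E and U on → W on.
D would need X, H, and K (G8), but X never turns on. X would need J (G4), but J never turns on. T would need Y and D (G3), but D never turns on.

W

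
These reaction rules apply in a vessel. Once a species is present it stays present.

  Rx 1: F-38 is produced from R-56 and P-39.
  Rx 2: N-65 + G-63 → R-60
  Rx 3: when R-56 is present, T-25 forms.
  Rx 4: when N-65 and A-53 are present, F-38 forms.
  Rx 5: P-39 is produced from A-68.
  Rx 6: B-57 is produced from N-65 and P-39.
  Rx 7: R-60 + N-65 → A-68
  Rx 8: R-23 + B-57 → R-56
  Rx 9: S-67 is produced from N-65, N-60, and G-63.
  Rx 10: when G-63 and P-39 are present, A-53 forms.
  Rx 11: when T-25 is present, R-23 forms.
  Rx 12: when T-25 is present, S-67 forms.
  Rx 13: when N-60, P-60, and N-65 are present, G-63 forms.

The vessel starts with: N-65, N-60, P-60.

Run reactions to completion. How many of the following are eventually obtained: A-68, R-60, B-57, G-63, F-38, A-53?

N-60, P-60, and N-65 present → G-63 forms (Rx 13).
N-65 and G-63 present → R-60 forms (Rx 2).
R-60 and N-65 present → A-68 forms (Rx 7).
A-68 present → P-39 forms (Rx 5).
G-63 and P-39 present → A-53 forms (Rx 10).
N-65 and P-39 present → B-57 forms (Rx 6).
N-65 and A-53 present → F-38 forms (Rx 4).
A-68: reached.
R-60: reached.
B-57: reached.
G-63: reached.
F-38: reached.
A-53: reached.
All 6 are reached.

6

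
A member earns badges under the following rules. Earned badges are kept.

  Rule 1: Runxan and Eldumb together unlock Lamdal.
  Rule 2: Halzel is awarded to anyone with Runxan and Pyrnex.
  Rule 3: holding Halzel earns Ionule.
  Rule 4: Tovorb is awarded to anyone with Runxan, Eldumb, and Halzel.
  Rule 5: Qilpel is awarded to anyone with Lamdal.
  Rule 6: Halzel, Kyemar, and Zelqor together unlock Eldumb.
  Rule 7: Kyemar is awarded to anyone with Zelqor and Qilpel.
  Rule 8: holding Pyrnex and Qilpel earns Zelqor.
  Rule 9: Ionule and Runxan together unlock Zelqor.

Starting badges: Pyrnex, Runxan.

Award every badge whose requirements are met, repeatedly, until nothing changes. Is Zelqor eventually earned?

Yes

With Runxan and Pyrnex, Halzel is earned (Rule 2).
With Halzel, Ionule is earned (Rule 3).
With Ionule and Runxan, Zelqor is earned (Rule 9).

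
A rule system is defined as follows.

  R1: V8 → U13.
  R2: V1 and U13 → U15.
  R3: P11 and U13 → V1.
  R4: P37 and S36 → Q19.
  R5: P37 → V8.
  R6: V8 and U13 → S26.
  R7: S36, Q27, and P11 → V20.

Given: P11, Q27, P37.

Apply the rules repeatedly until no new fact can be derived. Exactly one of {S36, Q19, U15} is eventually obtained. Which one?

U15

P37 holds, so V8 follows (R5).
From V8, R1 gives U13.
From P11 and U13, R3 gives V1.
From V1 and U13, R2 gives U15.
No rule produces S36, and it is not given. Q19 would need P37 and S36 (R4), but S36 is never established.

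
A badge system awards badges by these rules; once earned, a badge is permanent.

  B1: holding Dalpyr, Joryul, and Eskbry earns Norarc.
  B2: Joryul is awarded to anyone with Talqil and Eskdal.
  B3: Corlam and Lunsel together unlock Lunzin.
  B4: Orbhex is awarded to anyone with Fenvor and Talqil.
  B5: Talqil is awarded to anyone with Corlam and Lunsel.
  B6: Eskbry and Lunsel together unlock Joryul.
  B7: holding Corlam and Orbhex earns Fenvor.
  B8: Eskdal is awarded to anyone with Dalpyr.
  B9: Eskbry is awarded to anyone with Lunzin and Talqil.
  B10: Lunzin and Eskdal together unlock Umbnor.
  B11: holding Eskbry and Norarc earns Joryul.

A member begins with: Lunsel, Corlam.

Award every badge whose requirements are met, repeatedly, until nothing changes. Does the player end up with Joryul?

With Corlam and Lunsel, Talqil is earned (B5).
With Corlam and Lunsel, Lunzin is earned (B3).
With Lunzin and Talqil, Eskbry is earned (B9).
With Eskbry and Lunsel, Joryul is earned (B6).

Yes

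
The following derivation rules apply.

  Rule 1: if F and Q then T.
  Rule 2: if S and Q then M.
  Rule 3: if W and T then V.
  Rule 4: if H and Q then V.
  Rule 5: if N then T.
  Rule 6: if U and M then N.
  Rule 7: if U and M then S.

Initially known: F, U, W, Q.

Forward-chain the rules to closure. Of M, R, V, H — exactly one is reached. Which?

V

From F and Q, Rule 1 gives T.
W and T hold, so V follows (Rule 3).
No rule produces H, and it is not given. No rule produces R, and it is not given. M would need S and Q (Rule 2), but S is never established.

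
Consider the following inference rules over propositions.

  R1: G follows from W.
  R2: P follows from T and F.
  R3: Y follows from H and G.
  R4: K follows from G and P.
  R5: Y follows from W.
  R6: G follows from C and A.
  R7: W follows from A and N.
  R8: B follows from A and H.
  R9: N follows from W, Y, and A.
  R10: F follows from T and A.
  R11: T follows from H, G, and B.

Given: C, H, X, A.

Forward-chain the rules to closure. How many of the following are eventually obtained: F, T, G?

A and H hold, so B follows (R8).
C and A hold, so G follows (R6).
From H, G, and B, R11 gives T.
T and A hold, so F follows (R10).
F: reached.
T: reached.
G: reached.
All 3 are reached.

3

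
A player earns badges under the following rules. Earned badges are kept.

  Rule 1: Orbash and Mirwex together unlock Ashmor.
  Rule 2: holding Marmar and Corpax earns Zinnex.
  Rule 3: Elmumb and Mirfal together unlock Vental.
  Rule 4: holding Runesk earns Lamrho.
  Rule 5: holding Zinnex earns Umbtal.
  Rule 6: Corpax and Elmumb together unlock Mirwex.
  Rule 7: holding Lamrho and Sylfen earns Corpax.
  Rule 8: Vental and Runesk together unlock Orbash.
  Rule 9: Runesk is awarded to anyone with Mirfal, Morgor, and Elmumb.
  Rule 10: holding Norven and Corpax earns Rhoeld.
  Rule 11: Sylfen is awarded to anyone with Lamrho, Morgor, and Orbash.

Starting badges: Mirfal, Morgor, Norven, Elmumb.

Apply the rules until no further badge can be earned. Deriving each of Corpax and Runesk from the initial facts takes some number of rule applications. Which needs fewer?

Runesk

Runesk: With Mirfal, Morgor, and Elmumb, Runesk is earned (Rule 9). [1 rule application]
Corpax: With Elmumb and Mirfal, Vental is earned (Rule 3). With Mirfal, Morgor, and Elmumb, Runesk is earned (Rule 9). With Runesk, Lamrho is earned (Rule 4). With Vental and Runesk, Orbash is earned (Rule 8). With Lamrho, Morgor, and Orbash, Sylfen is earned (Rule 11). With Lamrho and Sylfen, Corpax is earned (Rule 7). [6 rule applications]
Runesk needs fewer.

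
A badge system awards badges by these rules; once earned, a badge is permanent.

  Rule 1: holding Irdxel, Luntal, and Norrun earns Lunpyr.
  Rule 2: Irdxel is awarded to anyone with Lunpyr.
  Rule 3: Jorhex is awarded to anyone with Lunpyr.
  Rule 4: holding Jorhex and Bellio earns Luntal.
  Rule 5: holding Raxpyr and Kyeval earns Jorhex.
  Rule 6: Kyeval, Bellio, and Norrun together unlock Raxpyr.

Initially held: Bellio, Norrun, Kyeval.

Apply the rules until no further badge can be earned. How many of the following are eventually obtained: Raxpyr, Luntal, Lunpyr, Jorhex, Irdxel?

3

With Kyeval, Bellio, and Norrun, Raxpyr is earned (Rule 6).
With Raxpyr and Kyeval, Jorhex is earned (Rule 5).
With Jorhex and Bellio, Luntal is earned (Rule 4).
Raxpyr: reached.
Luntal: reached.
Lunpyr would need Irdxel, Luntal, and Norrun (Rule 1), but Irdxel is never earned.
Jorhex: reached.
Irdxel would need Lunpyr (Rule 2), but Lunpyr is never earned.
Reached: Raxpyr, Luntal, and Jorhex — 3 of the 5.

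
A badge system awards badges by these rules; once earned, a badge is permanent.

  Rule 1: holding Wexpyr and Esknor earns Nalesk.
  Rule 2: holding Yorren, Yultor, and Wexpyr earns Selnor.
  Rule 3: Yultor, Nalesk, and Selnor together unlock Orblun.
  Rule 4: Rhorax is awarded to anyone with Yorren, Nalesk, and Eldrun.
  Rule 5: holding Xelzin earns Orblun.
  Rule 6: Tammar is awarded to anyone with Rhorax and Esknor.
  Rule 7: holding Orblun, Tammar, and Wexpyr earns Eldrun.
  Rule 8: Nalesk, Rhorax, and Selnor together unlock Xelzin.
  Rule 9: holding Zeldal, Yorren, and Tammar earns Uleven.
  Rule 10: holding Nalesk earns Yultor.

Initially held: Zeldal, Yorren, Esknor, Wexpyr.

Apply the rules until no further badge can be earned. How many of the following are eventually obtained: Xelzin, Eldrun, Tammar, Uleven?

Xelzin would need Nalesk, Rhorax, and Selnor (Rule 8), but Rhorax is never earned.
Eldrun would need Orblun, Tammar, and Wexpyr (Rule 7), but Tammar is never earned.
Tammar would need Rhorax and Esknor (Rule 6), but Rhorax is never earned.
Uleven would need Zeldal, Yorren, and Tammar (Rule 9), but Tammar is never earned.
None of the 4 are reached.

0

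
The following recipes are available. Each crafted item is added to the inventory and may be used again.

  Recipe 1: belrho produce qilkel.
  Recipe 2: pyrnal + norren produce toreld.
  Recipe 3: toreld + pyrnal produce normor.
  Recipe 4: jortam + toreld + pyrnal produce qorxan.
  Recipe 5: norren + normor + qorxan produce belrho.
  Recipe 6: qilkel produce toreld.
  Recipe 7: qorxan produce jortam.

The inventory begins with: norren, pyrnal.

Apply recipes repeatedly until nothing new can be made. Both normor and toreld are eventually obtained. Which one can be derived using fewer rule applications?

toreld: Using Recipe 2, pyrnal and norren make toreld. [1 rule application]
normor: Using Recipe 2, pyrnal and norren make toreld. toreld + pyrnal → normor (Recipe 3). [2 rule applications]
toreld needs fewer.

toreld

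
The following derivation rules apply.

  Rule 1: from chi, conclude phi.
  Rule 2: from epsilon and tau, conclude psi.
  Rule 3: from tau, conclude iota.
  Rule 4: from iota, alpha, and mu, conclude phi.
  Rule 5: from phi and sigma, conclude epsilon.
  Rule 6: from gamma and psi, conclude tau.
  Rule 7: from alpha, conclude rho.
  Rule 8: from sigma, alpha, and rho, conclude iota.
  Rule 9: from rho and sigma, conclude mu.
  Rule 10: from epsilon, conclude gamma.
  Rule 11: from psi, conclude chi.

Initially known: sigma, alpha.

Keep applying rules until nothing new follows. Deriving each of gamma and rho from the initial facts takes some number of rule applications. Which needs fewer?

rho

rho: alpha holds, so rho follows (Rule 7). [1 rule application]
gamma: From alpha, Rule 7 gives rho. From sigma, alpha, and rho, Rule 8 gives iota. From rho and sigma, Rule 9 gives mu. iota, alpha, and mu hold, so phi follows (Rule 4). From phi and sigma, Rule 5 gives epsilon. epsilon holds, so gamma follows (Rule 10). [6 rule applications]
rho needs fewer.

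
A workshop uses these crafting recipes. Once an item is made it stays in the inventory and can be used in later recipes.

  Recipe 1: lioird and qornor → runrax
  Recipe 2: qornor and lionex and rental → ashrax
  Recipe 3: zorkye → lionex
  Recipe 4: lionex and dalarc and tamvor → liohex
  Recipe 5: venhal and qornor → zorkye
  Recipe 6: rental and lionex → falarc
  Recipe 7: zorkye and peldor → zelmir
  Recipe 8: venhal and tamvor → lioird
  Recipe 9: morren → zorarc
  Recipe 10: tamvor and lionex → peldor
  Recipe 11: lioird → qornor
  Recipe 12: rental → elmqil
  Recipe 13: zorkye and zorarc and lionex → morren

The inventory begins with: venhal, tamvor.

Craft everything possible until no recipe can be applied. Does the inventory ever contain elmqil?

elmqil would need rental (Recipe 12), but rental is never obtained.

No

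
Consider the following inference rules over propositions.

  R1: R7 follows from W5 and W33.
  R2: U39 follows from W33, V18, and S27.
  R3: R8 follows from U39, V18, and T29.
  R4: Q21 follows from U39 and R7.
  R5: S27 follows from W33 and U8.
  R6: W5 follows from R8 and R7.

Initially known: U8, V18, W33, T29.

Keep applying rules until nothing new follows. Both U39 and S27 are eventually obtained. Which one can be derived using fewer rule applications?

S27: From W33 and U8, R5 gives S27. [1 rule application]
U39: W33 and U8 hold, so S27 follows (R5). W33, V18, and S27 hold, so U39 follows (R2). [2 rule applications]
S27 needs fewer.

S27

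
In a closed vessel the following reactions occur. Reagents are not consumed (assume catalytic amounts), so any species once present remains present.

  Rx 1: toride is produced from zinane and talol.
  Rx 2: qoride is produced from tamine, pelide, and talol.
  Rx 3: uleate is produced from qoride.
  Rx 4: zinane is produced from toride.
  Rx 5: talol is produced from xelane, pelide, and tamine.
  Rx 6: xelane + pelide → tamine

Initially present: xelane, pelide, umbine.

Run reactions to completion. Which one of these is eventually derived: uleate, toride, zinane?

uleate

xelane and pelide present → tamine forms (Rx 6).
xelane, pelide, and tamine present → talol forms (Rx 5).
tamine, pelide, and talol present → qoride forms (Rx 2).
qoride present → uleate forms (Rx 3).
toride would need zinane and talol (Rx 1), but zinane never forms. zinane would need toride (Rx 4), but toride never forms.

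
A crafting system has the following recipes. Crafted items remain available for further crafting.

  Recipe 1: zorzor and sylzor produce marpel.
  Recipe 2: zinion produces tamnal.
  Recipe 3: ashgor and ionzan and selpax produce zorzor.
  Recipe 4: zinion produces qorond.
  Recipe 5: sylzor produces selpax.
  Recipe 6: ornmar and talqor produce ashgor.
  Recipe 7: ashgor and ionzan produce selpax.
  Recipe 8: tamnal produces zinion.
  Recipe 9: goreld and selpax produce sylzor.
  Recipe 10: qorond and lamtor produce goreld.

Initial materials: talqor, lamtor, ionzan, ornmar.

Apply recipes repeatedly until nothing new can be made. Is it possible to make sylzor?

sylzor would need goreld and selpax (Recipe 9), but goreld is never obtained.

No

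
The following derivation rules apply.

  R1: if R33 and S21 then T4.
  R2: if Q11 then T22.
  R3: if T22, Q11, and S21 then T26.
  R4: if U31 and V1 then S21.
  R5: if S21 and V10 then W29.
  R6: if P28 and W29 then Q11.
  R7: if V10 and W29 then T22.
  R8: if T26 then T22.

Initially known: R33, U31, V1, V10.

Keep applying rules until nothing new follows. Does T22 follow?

U31 and V1 hold, so S21 follows (R4).
S21 and V10 hold, so W29 follows (R5).
From V10 and W29, R7 gives T22.

Yes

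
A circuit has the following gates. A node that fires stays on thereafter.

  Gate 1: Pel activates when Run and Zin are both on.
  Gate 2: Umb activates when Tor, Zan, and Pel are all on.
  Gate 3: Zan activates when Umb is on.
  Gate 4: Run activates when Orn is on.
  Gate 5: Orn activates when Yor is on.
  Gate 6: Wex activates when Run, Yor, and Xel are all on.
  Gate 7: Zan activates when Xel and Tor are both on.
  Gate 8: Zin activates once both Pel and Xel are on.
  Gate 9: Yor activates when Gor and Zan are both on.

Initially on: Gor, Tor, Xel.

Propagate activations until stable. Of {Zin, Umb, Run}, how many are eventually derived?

1

Xel and Tor are on, so Zan activates (Gate 7).
Gor and Zan are on, so Yor activates (Gate 9).
Gate 5: Yor on → Orn on.
Gate 4: Orn on → Run on.
Zin would need Pel and Xel (Gate 8), but Pel never turns on.
Umb would need Tor, Zan, and Pel (Gate 2), but Pel never turns on.
Run: reached.
Reached: Run — 1 of the 3.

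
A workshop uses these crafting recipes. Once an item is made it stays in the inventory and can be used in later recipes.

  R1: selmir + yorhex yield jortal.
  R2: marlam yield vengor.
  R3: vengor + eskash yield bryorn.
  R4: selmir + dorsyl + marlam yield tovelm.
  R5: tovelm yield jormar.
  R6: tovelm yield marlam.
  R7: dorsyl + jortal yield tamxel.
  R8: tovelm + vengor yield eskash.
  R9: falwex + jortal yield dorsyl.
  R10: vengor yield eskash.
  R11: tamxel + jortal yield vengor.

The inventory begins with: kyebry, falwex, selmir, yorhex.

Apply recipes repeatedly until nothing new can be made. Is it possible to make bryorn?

Using R1, selmir and yorhex make jortal.
falwex + jortal → dorsyl (R9).
dorsyl + jortal → tamxel (R7).
Using R11, tamxel and jortal make vengor.
Using R10, vengor makes eskash.
Using R3, vengor and eskash make bryorn.

Yes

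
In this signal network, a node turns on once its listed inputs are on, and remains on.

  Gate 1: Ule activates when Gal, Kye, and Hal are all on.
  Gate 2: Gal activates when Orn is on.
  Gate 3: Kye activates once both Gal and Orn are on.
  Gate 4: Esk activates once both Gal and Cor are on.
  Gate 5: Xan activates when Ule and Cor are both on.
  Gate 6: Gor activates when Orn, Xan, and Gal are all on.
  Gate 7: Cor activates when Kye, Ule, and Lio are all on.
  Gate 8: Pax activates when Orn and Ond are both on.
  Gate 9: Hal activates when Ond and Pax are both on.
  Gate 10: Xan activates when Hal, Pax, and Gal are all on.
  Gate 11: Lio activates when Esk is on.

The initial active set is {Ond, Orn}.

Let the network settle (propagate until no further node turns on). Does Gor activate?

Orn and Ond are on, so Pax activates (Gate 8).
Orn is on, so Gal activates (Gate 2).
Gate 9: Ond and Pax on → Hal on.
Hal, Pax, and Gal are on, so Xan activates (Gate 10).
Orn, Xan, and Gal are on, so Gor activates (Gate 6).

Yes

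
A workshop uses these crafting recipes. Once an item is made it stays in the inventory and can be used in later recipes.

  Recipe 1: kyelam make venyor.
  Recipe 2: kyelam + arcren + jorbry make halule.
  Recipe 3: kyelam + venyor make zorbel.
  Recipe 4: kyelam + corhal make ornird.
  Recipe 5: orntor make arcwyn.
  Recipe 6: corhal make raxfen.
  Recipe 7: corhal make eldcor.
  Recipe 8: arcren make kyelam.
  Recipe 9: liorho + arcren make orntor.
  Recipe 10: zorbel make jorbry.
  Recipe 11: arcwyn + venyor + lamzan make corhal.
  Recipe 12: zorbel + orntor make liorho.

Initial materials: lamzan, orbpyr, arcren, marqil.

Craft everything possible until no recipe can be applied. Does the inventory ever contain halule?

Yes

Using Recipe 8, arcren makes kyelam.
Using Recipe 1, kyelam makes venyor.
Using Recipe 3, kyelam and venyor make zorbel.
zorbel → jorbry (Recipe 10).
Using Recipe 2, kyelam, arcren, and jorbry make halule.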